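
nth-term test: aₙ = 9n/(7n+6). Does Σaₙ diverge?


lim(n→∞) 9n/(7n+6) = 9/7 = 9/7  (divide numerator and denominator by n)
lim aₙ = 9/7 ≠ 0 → series DIVERGES

Diverges (lim aₙ = 9/7 ≠ 0)


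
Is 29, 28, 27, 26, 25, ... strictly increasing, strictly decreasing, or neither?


Differences: -1, -1, -1, -1
All differences < 0 → strictly DECREASING

Monotonically decreasing


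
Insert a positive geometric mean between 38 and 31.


GM = √(38×31) = √1178 = 34.322

GM = 34.322


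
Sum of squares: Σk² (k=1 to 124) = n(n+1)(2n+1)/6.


n = 124
n(n+1)(2n+1)/6 = 124×125×249/6
= 3859500/6 = 643250

Σk² = 643250


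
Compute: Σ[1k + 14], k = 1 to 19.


Σ(1k+14) = 1·Σk + 14·n
= 1·190 + 14·19
= 190 + 266 = 456

Σ = 456


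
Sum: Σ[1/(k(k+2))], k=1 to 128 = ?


1/(k(k+2)) = (1/2)·(1/k - 1/(k+2)) (partial fractions)
Telescoping: Σ = (1/2)·(1 + 1/2 - 1/129 - 1/130) = 6224/8385

Sum = 6224/8385


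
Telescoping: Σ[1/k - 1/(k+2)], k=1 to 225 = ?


Telescoping with gap 2: two head and two tail terms survive.
= (1 + 1/2) - (1/226 + 1/227)
= 3/2 - 1/226 - 1/227 = 38250/25651

Sum = 38250/25651


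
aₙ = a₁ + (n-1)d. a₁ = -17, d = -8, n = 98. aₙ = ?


aₙ = a₁ + (n-1)d
= -17 + (98-1)×-8
= -17 - 776
= -793

a_98 = -793


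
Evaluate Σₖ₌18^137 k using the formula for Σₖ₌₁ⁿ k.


Σₖ₌18^137 k = Σₖ₌₁^137 k − Σₖ₌₁^17 k
= 137·138/2 − 17·18/2
= 9453 − 153 = 9300

Σk = 9300


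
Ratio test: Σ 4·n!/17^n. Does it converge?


aₙ = 4·n!/17^n
a_{n+1}/aₙ = (n+1)!/17^(n+1) × 17^n/n!  (constant 4 cancels)
= (n+1)/17
L = lim(n→∞) (n+1)/17 = ∞
L > 1 → series DIVERGES

Diverges (ratio test: L = ∞ > 1)


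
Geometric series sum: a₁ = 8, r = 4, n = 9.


Sₙ = 8×(4^9 - 1)/(4 - 1)
= 8×(262144 - 1)/3
= 8×262143/3
= 699048

S_9 = 699048


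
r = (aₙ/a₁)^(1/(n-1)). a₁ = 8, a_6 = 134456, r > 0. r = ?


r^(n-1) = aₙ/a₁
r^5 = 134456/8 = 16807
r = 16807^(1/5)
= 7

r = 7


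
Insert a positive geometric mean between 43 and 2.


GM = √(43×2) = √86 = 9.2736

GM = 9.2736


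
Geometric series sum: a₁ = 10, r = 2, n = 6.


Sₙ = 10×(2^6 - 1)/(2 - 1)
= 10×(64 - 1)/1
= 10×63/1
= 630

S_6 = 630


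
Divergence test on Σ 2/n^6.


lim(n→∞) 2/n^6 = 0
lim aₙ = 0 → nth-term test is INCONCLUSIVE
(Need other tests; this is actually a convergent p-series with p=6 > 1)

Inconclusive (lim aₙ = 0; need another test)


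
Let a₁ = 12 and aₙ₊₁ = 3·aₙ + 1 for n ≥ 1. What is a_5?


Computing step by step:
a_1 = 12
a_2 = 37
a_3 = 112
a_4 = 337
a_5 = 1012


a_5 = 1012


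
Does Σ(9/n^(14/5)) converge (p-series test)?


p-series test: Σ c/n^p converges if p > 1, diverges if p ≤ 1 (constant c > 0 doesn't affect convergence).
p = 14/5
14/5 > 1 → CONVERGES

Converges (p = 14/5 > 1)


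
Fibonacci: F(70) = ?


Fibonacci sequence: 1, 1, 2, 3, 5, 8, 13, 21, 34, 55, 89, ...
F(70) = 190392490709135

F(70) = 190392490709135


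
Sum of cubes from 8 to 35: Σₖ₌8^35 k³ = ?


Σₖ₌8^35 k³ = [35·36/2]² − [7·8/2]²
= 396900 − 784 = 396116

Σk³ = 396116


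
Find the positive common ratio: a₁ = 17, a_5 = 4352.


r^(n-1) = aₙ/a₁
r^4 = 4352/17 = 256
r = 256^(1/4)
= ±4; taking r > 0 gives r = 4

r = 4


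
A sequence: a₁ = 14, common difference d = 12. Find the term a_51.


aₙ = a₁ + (n-1)d
= 14 + (51-1)×12
= 14 + 600
= 614

a_51 = 614


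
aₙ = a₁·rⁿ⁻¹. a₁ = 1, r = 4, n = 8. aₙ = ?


aₙ = a₁·r^(n-1)
= 1×4^7
= 1×16384
= 16384

a_8 = 16384


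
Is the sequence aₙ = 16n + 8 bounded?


aₙ = 16n + 8 → as n→∞, aₙ→∞
No finite upper bound exists
The sequence is UNBOUNDED

Unbounded (aₙ → ∞ as n → ∞)


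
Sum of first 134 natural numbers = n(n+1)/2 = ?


n(n+1)/2 = 134×135/2 = 18090/2 = 9045

Σk = 9045


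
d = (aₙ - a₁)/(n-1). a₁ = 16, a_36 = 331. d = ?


d = (aₙ - a₁)/(n-1)
= (331 - 16)/(36-1)
= 315/35 = 9

d = 9


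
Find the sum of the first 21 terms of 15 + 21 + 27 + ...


aₙ = 15 + (21-1)×6 = 135
Sₙ = n(a₁+aₙ)/2 = 21×(15+135)/2
= 21×150/2 = 1575

S_21 = 1575


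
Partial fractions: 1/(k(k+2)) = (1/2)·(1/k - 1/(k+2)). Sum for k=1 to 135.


1/(k(k+2)) = (1/2)·(1/k - 1/(k+2)) (partial fractions)
Telescoping: Σ = (1/2)·(1 + 1/2 - 1/136 - 1/137) = 27675/37264

Sum = 27675/37264


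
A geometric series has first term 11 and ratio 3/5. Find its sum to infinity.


S∞ = a₁/(1-r) = 11/(1 - 3/5)
= 11/(2/5)
= 55/2

S∞ = 55/2


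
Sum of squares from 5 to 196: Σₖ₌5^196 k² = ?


Σₖ₌5^196 k² = Σₖ₌₁^196 k² − Σₖ₌₁^4 k²
= 196·197·393/6 − 4·5·9/6
= 2529086 − 30 = 2529056

Σk² = 2529056


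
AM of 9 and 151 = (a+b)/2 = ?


AM = (9 + 151)/2 = 160/2 = 80

AM = 80


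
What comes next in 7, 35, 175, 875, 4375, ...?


Pattern: geometric (r=5)
Terms: 7, 35, 175, 875, 4375
Next term = 21875

Next term = 21875


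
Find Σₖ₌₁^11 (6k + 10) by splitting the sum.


Σ(6k+10) = 6·Σk + 10·n
= 6·66 + 10·11
= 396 + 110 = 506

Σ = 506


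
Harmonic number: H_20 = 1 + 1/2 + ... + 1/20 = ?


H_20 = 1/1 + 1/2 + 1/3 + ... + 1/20
= 55835135/15519504
≈ 3.5977

H_20 = 55835135/15519504 ≈ 3.5977


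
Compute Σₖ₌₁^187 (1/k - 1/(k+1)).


Telescoping: adjacent terms cancel.
= 1/1 - 1/188
= 1 - 1/188 = 187/188

Sum = 187/188


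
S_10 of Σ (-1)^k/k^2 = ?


S = -1 + 1/4 - 1/9 + 1/16 - 1/25 + 1/36 - 1/49 + 1/64 ± ...
= -0.818
(Full series converges to -π²/12 ≈ -0.8225)

S_10 = -0.818


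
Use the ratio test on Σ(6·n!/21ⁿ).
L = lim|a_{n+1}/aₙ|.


aₙ = 6·n!/21^n
a_{n+1}/aₙ = (n+1)!/21^(n+1) × 21^n/n!  (constant 6 cancels)
= (n+1)/21
L = lim(n→∞) (n+1)/21 = ∞
L > 1 → series DIVERGES

Diverges (ratio test: L = ∞ > 1)


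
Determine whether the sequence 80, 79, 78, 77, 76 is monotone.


Differences: -1, -1, -1, -1
All differences < 0 → strictly DECREASING

Monotonically decreasing


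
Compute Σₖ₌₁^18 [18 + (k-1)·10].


aₙ = 18 + (18-1)×10 = 188
Sₙ = n(a₁+aₙ)/2 = 18×(18+188)/2
= 18×206/2 = 1854

S_18 = 1854


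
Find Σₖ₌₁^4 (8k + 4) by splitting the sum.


Σ(8k+4) = 8·Σk + 4·n
= 8·10 + 4·4
= 80 + 16 = 96

Σ = 96


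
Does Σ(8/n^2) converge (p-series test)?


p-series test: Σ c/n^p converges if p > 1, diverges if p ≤ 1 (constant c > 0 doesn't affect convergence).
p = 2
2 > 1 → CONVERGES

Converges (p = 2 > 1)


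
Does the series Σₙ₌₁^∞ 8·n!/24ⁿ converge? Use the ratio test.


aₙ = 8·n!/24^n
a_{n+1}/aₙ = (n+1)!/24^(n+1) × 24^n/n!  (constant 8 cancels)
= (n+1)/24
L = lim(n→∞) (n+1)/24 = ∞
L > 1 → series DIVERGES

Diverges (ratio test: L = ∞ > 1)


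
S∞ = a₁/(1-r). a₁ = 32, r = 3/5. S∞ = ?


S∞ = a₁/(1-r) = 32/(1 - 3/5)
= 32/(2/5)
= 80

S∞ = 80


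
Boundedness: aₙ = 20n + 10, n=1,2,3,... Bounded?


aₙ = 20n + 10 → as n→∞, aₙ→∞
No finite upper bound exists
The sequence is UNBOUNDED

Unbounded (aₙ → ∞ as n → ∞)


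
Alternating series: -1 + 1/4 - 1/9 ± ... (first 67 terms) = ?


S = -1 + 1/4 - 1/9 + 1/16 - 1/25 + 1/36 - 1/49 + 1/64 ± ...
= -0.8226
(Full series converges to -π²/12 ≈ -0.8225)

S_67 = -0.8226


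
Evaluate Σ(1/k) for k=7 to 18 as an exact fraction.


Σₖ₌7^18 1/k = 1/7 + 1/8 + 1/9 + ... + 1/18
= 853661/816816
≈ 1.0451

Sum = 853661/816816 ≈ 1.0451


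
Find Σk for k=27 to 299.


Σₖ₌27^299 k = Σₖ₌₁^299 k − Σₖ₌₁^26 k
= 299·300/2 − 26·27/2
= 44850 − 351 = 44499

Σk = 44499


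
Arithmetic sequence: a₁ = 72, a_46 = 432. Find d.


d = (aₙ - a₁)/(n-1)
= (432 - 72)/(46-1)
= 360/45 = 8

d = 8


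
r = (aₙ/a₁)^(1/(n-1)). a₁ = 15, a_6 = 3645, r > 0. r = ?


r^(n-1) = aₙ/a₁
r^5 = 3645/15 = 243
r = 243^(1/5)
= 3

r = 3


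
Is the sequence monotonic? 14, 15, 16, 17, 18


Differences: 1, 1, 1, 1
All differences > 0 → strictly INCREASING

Monotonically increasing


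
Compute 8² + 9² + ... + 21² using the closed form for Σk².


Σₖ₌8^21 k² = Σₖ₌₁^21 k² − Σₖ₌₁^7 k²
= 21·22·43/6 − 7·8·15/6
= 3311 − 140 = 3171

Σk² = 3171


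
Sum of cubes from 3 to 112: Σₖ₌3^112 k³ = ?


Σₖ₌3^112 k³ = [112·113/2]² − [2·3/2]²
= 40043584 − 9 = 40043575

Σk³ = 40043575


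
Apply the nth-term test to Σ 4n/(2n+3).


lim(n→∞) 4n/(2n+3) = 4/2 = 2  (divide numerator and denominator by n)
lim aₙ = 2 ≠ 0 → series DIVERGES

Diverges (lim aₙ = 2 ≠ 0)


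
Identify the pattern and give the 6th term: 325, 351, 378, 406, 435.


Pattern: triangular numbers: n(n+1)/2
Terms: 325, 351, 378, 406, 435
Next term = 465

Next term = 465


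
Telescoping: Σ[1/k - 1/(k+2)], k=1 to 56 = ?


Telescoping with gap 2: two head and two tail terms survive.
= (1 + 1/2) - (1/57 + 1/58)
= 3/2 - 1/57 - 1/58 = 2422/1653

Sum = 2422/1653


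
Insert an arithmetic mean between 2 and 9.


AM = (2 + 9)/2 = 11/2 = 5.5

AM = 5.5


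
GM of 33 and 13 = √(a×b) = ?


GM = √(33×13) = √429 = 20.7123

GM = 20.7123


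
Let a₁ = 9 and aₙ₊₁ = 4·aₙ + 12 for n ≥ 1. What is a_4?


Computing step by step:
a_1 = 9
a_2 = 48
a_3 = 204
a_4 = 828


a_4 = 828


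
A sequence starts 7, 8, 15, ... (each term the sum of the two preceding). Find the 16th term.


Computing iteratively: 7, 8, 15, 23, 38, 61, 99, 160, 259, 419, 678, 1097, ...
a_16 = 7519

a_16 = 7519


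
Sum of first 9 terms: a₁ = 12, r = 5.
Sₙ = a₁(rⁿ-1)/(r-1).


Sₙ = 12×(5^9 - 1)/(5 - 1)
= 12×(1953125 - 1)/4
= 12×1953124/4
= 5859372

S_9 = 5859372


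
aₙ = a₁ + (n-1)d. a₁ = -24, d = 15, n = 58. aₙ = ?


aₙ = a₁ + (n-1)d
= -24 + (58-1)×15
= -24 + 855
= 831

a_58 = 831


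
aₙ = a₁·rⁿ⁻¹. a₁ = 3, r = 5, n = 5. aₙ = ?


aₙ = a₁·r^(n-1)
= 3×5^4
= 3×625
= 1875

a_5 = 1875


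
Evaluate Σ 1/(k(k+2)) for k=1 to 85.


1/(k(k+2)) = (1/2)·(1/k - 1/(k+2)) (partial fractions)
Telescoping: Σ = (1/2)·(1 + 1/2 - 1/86 - 1/87) = 5525/7482

Sum = 5525/7482


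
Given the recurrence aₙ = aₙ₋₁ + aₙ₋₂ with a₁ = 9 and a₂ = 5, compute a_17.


Computing iteratively: 9, 5, 14, 19, 33, 52, 85, 137, 222, 359, 581, 940, ...
a_17 = 10425

a_17 = 10425


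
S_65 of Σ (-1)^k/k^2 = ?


S = -1 + 1/4 - 1/9 + 1/16 - 1/25 + 1/36 - 1/49 + 1/64 ± ...
= -0.8226
(Full series converges to -π²/12 ≈ -0.8225)

S_65 = -0.8226


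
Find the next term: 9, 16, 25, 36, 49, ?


Pattern: perfect squares: n²
Terms: 9, 16, 25, 36, 49
Next term = 64

Next term = 64


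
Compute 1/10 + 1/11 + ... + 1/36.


Σₖ₌10^36 1/k = 1/10 + 1/11 + 1/12 + ... + 1/36
= 2523481985527/1875370816800
≈ 1.3456

Sum = 2523481985527/1875370816800 ≈ 1.3456


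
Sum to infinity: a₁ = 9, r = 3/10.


S∞ = a₁/(1-r) = 9/(1 - 3/10)
= 9/(7/10)
= 90/7

S∞ = 90/7


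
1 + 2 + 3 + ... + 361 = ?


n(n+1)/2 = 361×362/2 = 130682/2 = 65341

Σk = 65341


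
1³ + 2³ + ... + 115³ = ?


n(n+1)/2 = 115×116/2 = 6670
Σk³ = 6670² = 44488900

Σk³ = 44488900


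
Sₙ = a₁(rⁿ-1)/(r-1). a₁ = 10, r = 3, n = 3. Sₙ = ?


Sₙ = 10×(3^3 - 1)/(3 - 1)
= 10×(27 - 1)/2
= 10×26/2
= 130

S_3 = 130


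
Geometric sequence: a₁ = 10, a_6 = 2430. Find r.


r^(n-1) = aₙ/a₁
r^5 = 2430/10 = 243
r = 243^(1/5)
= 3

r = 3


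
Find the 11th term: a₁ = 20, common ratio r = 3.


aₙ = a₁·r^(n-1)
= 20×3^10
= 20×59049
= 1180980

a_11 = 1180980


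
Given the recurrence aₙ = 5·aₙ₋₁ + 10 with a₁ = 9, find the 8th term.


Computing step by step:
a_1 = 9
a_2 = 55
a_3 = 285
a_4 = 1435
a_5 = 7185
a_6 = 35935
a_7 = 179685
a_8 = 898435


a_8 = 898435


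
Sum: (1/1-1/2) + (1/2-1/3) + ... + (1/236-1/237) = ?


Telescoping: adjacent terms cancel.
= 1/1 - 1/237
= 1 - 1/237 = 236/237

Sum = 236/237


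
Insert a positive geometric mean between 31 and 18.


GM = √(31×18) = √558 = 23.622

GM = 23.622


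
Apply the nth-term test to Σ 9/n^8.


lim(n→∞) 9/n^8 = 0
lim aₙ = 0 → nth-term test is INCONCLUSIVE
(Need other tests; this is actually a convergent p-series with p=8 > 1)

Inconclusive (lim aₙ = 0; need another test)


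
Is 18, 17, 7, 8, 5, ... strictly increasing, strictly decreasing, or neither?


Differences: -1, -10, 1, -3
Difference at position 3 is +1 (> 0) but position 1 is -1 (< 0) — sequence both rises and falls
→ NOT monotonic

Not monotonic


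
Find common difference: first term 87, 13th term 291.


d = (aₙ - a₁)/(n-1)
= (291 - 87)/(13-1)
= 204/12 = 17

d = 17


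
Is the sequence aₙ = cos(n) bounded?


For all n, -1 ≤ cos(n) ≤ 1, so -1 ≤ cos(n) ≤ 1
Lower bound: -1, Upper bound: 1
The sequence IS bounded

Bounded (-1 ≤ aₙ ≤ 1)


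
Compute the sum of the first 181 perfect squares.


n = 181
n(n+1)(2n+1)/6 = 181×182×363/6
= 11957946/6 = 1992991

Σk² = 1992991


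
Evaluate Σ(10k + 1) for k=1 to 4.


Σ(10k+1) = 10·Σk + 1·n
= 10·10 + 1·4
= 100 + 4 = 104

Σ = 104


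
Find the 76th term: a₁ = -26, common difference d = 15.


aₙ = a₁ + (n-1)d
= -26 + (76-1)×15
= -26 + 1125
= 1099

a_76 = 1099


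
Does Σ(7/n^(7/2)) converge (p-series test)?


p-series test: Σ c/n^p converges if p > 1, diverges if p ≤ 1 (constant c > 0 doesn't affect convergence).
p = 7/2
7/2 > 1 → CONVERGES

Converges (p = 7/2 > 1)


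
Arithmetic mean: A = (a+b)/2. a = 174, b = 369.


AM = (174 + 369)/2 = 543/2 = 271.5

AM = 271.5


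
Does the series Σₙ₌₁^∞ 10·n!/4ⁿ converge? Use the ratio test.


aₙ = 10·n!/4^n
a_{n+1}/aₙ = (n+1)!/4^(n+1) × 4^n/n!  (constant 10 cancels)
= (n+1)/4
L = lim(n→∞) (n+1)/4 = ∞
L > 1 → series DIVERGES

Diverges (ratio test: L = ∞ > 1)


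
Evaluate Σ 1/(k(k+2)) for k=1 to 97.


1/(k(k+2)) = (1/2)·(1/k - 1/(k+2)) (partial fractions)
Telescoping: Σ = (1/2)·(1 + 1/2 - 1/98 - 1/99) = 3589/4851

Sum = 3589/4851


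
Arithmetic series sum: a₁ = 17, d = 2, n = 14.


aₙ = 17 + (14-1)×2 = 43
Sₙ = n(a₁+aₙ)/2 = 14×(17+43)/2
= 14×60/2 = 420

S_14 = 420


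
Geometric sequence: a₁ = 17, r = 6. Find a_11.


aₙ = a₁·r^(n-1)
= 17×6^10
= 17×60466176
= 1027924992

a_11 = 1027924992


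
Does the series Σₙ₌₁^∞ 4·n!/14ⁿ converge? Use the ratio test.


aₙ = 4·n!/14^n
a_{n+1}/aₙ = (n+1)!/14^(n+1) × 14^n/n!  (constant 4 cancels)
= (n+1)/14
L = lim(n→∞) (n+1)/14 = ∞
L > 1 → series DIVERGES

Diverges (ratio test: L = ∞ > 1)


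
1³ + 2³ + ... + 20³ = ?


n(n+1)/2 = 20×21/2 = 210
Σk³ = 210² = 44100

Σk³ = 44100


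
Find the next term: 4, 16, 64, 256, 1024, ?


Pattern: geometric (r=4)
Terms: 4, 16, 64, 256, 1024
Next term = 4096

Next term = 4096


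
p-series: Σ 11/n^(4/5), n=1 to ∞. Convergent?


p-series test: Σ c/n^p converges if p > 1, diverges if p ≤ 1 (constant c > 0 doesn't affect convergence).
p = 4/5
4/5 ≤ 1 → DIVERGES

Diverges (p = 4/5 ≤ 1)


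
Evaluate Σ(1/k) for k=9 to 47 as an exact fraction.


Σₖ₌9^47 1/k = 1/9 + 1/10 + 1/11 + ... + 1/47
= 761526744551583731543/442720643463713815200
≈ 1.7201

Sum = 761526744551583731543/442720643463713815200 ≈ 1.7201


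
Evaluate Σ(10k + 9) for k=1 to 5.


Σ(10k+9) = 10·Σk + 9·n
= 10·15 + 9·5
= 150 + 45 = 195

Σ = 195


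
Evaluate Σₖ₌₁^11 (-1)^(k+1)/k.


S = 1 - 1/2 + 1/3 - 1/4 + 1/5 - 1/6 + 1/7 - 1/8 ± ...
= 0.7365
(Full series converges to +ln(2) ≈ +0.6931)

S_11 = 0.7365


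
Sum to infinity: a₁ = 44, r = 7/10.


S∞ = a₁/(1-r) = 44/(1 - 7/10)
= 44/(3/10)
= 440/3

S∞ = 440/3


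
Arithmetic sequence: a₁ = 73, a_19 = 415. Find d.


d = (aₙ - a₁)/(n-1)
= (415 - 73)/(19-1)
= 342/18 = 19

d = 19


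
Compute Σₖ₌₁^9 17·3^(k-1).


Sₙ = 17×(3^9 - 1)/(3 - 1)
= 17×(19683 - 1)/2
= 17×19682/2
= 167297

S_9 = 167297


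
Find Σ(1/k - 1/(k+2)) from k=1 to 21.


Telescoping with gap 2: two head and two tail terms survive.
= (1 + 1/2) - (1/22 + 1/23)
= 3/2 - 1/22 - 1/23 = 357/253

Sum = 357/253


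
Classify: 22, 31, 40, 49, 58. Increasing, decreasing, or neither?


Differences: 9, 9, 9, 9
All differences > 0 → strictly INCREASING

Monotonically increasing


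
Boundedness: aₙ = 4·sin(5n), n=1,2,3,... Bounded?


For all n, -1 ≤ sin(5n) ≤ 1, so -4 ≤ 4·sin(5n) ≤ 4
Lower bound: -4, Upper bound: 4
The sequence IS bounded

Bounded (-4 ≤ aₙ ≤ 4)


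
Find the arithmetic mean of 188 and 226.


AM = (188 + 226)/2 = 414/2 = 207

AM = 207


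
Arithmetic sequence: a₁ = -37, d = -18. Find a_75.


aₙ = a₁ + (n-1)d
= -37 + (75-1)×-18
= -37 - 1332
= -1369

a_75 = -1369


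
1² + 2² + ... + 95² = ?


n = 95
n(n+1)(2n+1)/6 = 95×96×191/6
= 1741920/6 = 290320

Σk² = 290320


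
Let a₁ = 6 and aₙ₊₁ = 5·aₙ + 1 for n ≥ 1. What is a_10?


Computing step by step:
a_1 = 6
a_2 = 31
a_3 = 156
a_4 = 781
a_5 = 3906
a_6 = 19531
a_7 = 97656
a_8 = 488281
a_9 = 2441406
a_10 = 12207031


a_10 = 12207031


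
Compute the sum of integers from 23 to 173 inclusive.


Σₖ₌23^173 k = Σₖ₌₁^173 k − Σₖ₌₁^22 k
= 173·174/2 − 22·23/2
= 15051 − 253 = 14798

Σk = 14798


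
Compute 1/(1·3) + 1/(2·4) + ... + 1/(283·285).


1/(k(k+2)) = (1/2)·(1/k - 1/(k+2)) (partial fractions)
Telescoping: Σ = (1/2)·(1 + 1/2 - 1/284 - 1/285) = 120841/161880

Sum = 120841/161880


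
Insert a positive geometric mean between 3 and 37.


GM = √(3×37) = √111 = 10.5357

GM = 10.5357


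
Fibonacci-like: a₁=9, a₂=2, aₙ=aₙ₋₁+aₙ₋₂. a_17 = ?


Computing iteratively: 9, 2, 11, 13, 24, 37, 61, 98, 159, 257, 416, 673, ...
a_17 = 7464

a_17 = 7464


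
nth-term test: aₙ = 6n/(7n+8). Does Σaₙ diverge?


lim(n→∞) 6n/(7n+8) = 6/7 = 6/7  (divide numerator and denominator by n)
lim aₙ = 6/7 ≠ 0 → series DIVERGES

Diverges (lim aₙ = 6/7 ≠ 0)


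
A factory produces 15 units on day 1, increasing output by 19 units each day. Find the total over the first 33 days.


aₙ = 15 + (33-1)×19 = 623
Sₙ = n(a₁+aₙ)/2 = 33×(15+623)/2
= 33×638/2 = 10527

S_33 = 10527


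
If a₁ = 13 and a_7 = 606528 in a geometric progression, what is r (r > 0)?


r^(n-1) = aₙ/a₁
r^6 = 606528/13 = 46656
r = 46656^(1/6)
= ±6; taking r > 0 gives r = 6

r = 6


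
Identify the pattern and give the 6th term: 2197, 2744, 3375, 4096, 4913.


Pattern: perfect cubes: n³
Terms: 2197, 2744, 3375, 4096, 4913
Next term = 5832

Next term = 5832


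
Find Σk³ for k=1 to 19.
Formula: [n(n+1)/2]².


n(n+1)/2 = 19×20/2 = 190
Σk³ = 190² = 36100

Σk³ = 36100


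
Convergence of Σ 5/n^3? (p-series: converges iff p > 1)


p-series test: Σ c/n^p converges if p > 1, diverges if p ≤ 1 (constant c > 0 doesn't affect convergence).
p = 3
3 > 1 → CONVERGES

Converges (p = 3 > 1)


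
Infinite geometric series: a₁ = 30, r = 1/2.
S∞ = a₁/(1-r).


S∞ = a₁/(1-r) = 30/(1 - 1/2)
= 30/(1/2)
= 60

S∞ = 60


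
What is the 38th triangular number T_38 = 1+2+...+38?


n(n+1)/2 = 38×39/2 = 1482/2 = 741

Σk = 741


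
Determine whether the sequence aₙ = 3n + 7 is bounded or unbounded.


aₙ = 3n + 7 → as n→∞, aₙ→∞
No finite upper bound exists
The sequence is UNBOUNDED

Unbounded (aₙ → ∞ as n → ∞)


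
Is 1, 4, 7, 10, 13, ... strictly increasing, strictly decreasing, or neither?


Differences: 3, 3, 3, 3
All differences > 0 → strictly INCREASING

Monotonically increasing


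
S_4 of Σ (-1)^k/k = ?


S = -1 + 1/2 - 1/3 + 1/4
= -0.5833
(Full series converges to -ln(2) ≈ -0.6931)

S_4 = -0.5833


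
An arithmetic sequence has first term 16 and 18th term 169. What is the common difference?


d = (aₙ - a₁)/(n-1)
= (169 - 16)/(18-1)
= 153/17 = 9

d = 9


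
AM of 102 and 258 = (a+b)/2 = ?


AM = (102 + 258)/2 = 360/2 = 180

AM = 180


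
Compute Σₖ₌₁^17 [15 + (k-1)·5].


aₙ = 15 + (17-1)×5 = 95
Sₙ = n(a₁+aₙ)/2 = 17×(15+95)/2
= 17×110/2 = 935

S_17 = 935


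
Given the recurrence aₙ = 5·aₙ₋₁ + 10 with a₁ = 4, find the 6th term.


Computing step by step:
a_1 = 4
a_2 = 30
a_3 = 160
a_4 = 810
a_5 = 4060
a_6 = 20310


a_6 = 20310


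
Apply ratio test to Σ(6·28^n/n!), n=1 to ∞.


aₙ = 6·28^n/n!
a_{n+1}/aₙ = 28^(n+1)/(n+1)! × n!/28^n  (constant 6 cancels)
= 28/(n+1)
L = lim(n→∞) 28/(n+1) = 0
L < 1 → series CONVERGES

Converges (ratio test: L = 0 < 1)


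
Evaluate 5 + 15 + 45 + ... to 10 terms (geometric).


Sₙ = 5×(3^10 - 1)/(3 - 1)
= 5×(59049 - 1)/2
= 5×59048/2
= 147620

S_10 = 147620


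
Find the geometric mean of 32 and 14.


GM = √(32×14) = √448 = 21.166

GM = 21.166


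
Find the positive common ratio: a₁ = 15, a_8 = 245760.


r^(n-1) = aₙ/a₁
r^7 = 245760/15 = 16384
r = 16384^(1/7)
= 4

r = 4


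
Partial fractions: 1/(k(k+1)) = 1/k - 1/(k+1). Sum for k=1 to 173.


1/(k(k+1)) = 1/k - 1/(k+1) (partial fractions)
Telescoping: Σ = 1 - 1/174 = 173/174

Sum = 173/174


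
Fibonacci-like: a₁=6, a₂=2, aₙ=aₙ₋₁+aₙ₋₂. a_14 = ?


Computing iteratively: 6, 2, 8, 10, 18, 28, 46, 74, 120, 194, 314, 508, ...
a_14 = 1330

a_14 = 1330


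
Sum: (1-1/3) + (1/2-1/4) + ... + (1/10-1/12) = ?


Telescoping with gap 2: two head and two tail terms survive.
= (1 + 1/2) - (1/11 + 1/12)
= 3/2 - 1/11 - 1/12 = 175/132

Sum = 175/132


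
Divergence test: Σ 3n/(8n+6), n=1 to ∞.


lim(n→∞) 3n/(8n+6) = 3/8 = 3/8  (divide numerator and denominator by n)
lim aₙ = 3/8 ≠ 0 → series DIVERGES

Diverges (lim aₙ = 3/8 ≠ 0)


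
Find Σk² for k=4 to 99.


Σₖ₌4^99 k² = Σₖ₌₁^99 k² − Σₖ₌₁^3 k²
= 99·100·199/6 − 3·4·7/6
= 328350 − 14 = 328336

Σk² = 328336


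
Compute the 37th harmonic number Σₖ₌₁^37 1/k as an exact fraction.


H_37 = 1/1 + 1/2 + 1/3 + ... + 1/37
= 2040798836801833/485721041551200
≈ 4.2016

H_37 = 2040798836801833/485721041551200 ≈ 4.2016


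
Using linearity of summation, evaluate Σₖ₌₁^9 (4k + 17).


Σ(4k+17) = 4·Σk + 17·n
= 4·45 + 17·9
= 180 + 153 = 333

Σ = 333


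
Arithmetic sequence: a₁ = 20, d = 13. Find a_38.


aₙ = a₁ + (n-1)d
= 20 + (38-1)×13
= 20 + 481
= 501

a_38 = 501


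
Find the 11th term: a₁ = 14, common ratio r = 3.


aₙ = a₁·r^(n-1)
= 14×3^10
= 14×59049
= 826686

a_11 = 826686


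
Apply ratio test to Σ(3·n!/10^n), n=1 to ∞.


aₙ = 3·n!/10^n
a_{n+1}/aₙ = (n+1)!/10^(n+1) × 10^n/n!  (constant 3 cancels)
= (n+1)/10
L = lim(n→∞) (n+1)/10 = ∞
L > 1 → series DIVERGES

Diverges (ratio test: L = ∞ > 1)


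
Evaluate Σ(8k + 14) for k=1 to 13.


Σ(8k+14) = 8·Σk + 14·n
= 8·91 + 14·13
= 728 + 182 = 910

Σ = 910


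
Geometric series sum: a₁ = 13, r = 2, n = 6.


Sₙ = 13×(2^6 - 1)/(2 - 1)
= 13×(64 - 1)/1
= 13×63/1
= 819

S_6 = 819


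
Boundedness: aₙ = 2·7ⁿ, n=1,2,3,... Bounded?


aₙ = 2·7ⁿ → as n→∞, aₙ→∞ (since base 7 > 1)
No finite upper bound exists
The sequence is UNBOUNDED

Unbounded (aₙ → ∞ as n → ∞)


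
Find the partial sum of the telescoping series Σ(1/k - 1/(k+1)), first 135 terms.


Telescoping: adjacent terms cancel.
= 1/1 - 1/136
= 1 - 1/136 = 135/136

Sum = 135/136


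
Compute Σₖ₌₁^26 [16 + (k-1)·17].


aₙ = 16 + (26-1)×17 = 441
Sₙ = n(a₁+aₙ)/2 = 26×(16+441)/2
= 26×457/2 = 5941

S_26 = 5941


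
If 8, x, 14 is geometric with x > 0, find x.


GM = √(8×14) = √112 = 10.583

GM = 10.583


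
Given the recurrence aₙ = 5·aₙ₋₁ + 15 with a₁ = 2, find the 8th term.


Computing step by step:
a_1 = 2
a_2 = 25
a_3 = 140
a_4 = 715
a_5 = 3590
a_6 = 17965
a_7 = 89840
a_8 = 449215


a_8 = 449215


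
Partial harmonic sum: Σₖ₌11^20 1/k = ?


Σₖ₌11^20 1/k = 1/11 + 1/12 + 1/13 + 1/14 + 1/15 + 1/16 + 1/17 + 1/18 + 1/19 + 1/20
= 155685007/232792560
≈ 0.6688

Sum = 155685007/232792560 ≈ 0.6688


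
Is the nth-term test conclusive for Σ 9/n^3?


lim(n→∞) 9/n^3 = 0
lim aₙ = 0 → nth-term test is INCONCLUSIVE
(Need other tests; this is actually a convergent p-series with p=3 > 1)

Inconclusive (lim aₙ = 0; need another test)


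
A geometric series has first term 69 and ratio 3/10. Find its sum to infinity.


S∞ = a₁/(1-r) = 69/(1 - 3/10)
= 69/(7/10)
= 690/7

S∞ = 690/7


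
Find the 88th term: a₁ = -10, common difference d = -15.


aₙ = a₁ + (n-1)d
= -10 + (88-1)×-15
= -10 - 1305
= -1315

a_88 = -1315


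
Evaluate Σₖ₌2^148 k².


Σₖ₌2^148 k² = Σₖ₌₁^148 k² − Σₖ₌₁^1 k²
= 148·149·297/6 − 1·2·3/6
= 1091574 − 1 = 1091573

Σk² = 1091573


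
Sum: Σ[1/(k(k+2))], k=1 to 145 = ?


1/(k(k+2)) = (1/2)·(1/k - 1/(k+2)) (partial fractions)
Telescoping: Σ = (1/2)·(1 + 1/2 - 1/146 - 1/147) = 7975/10731

Sum = 7975/10731


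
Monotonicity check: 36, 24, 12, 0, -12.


Differences: -12, -12, -12, -12
All differences < 0 → strictly DECREASING

Monotonically decreasing


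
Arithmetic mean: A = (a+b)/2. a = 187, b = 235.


AM = (187 + 235)/2 = 422/2 = 211

AM = 211


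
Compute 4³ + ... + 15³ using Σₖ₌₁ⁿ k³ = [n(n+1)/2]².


Σₖ₌4^15 k³ = [15·16/2]² − [3·4/2]²
= 14400 − 36 = 14364

Σk³ = 14364


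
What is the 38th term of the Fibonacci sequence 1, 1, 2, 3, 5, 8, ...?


Fibonacci sequence: 1, 1, 2, 3, 5, 8, 13, 21, 34, 55, 89, ...
F(38) = 39088169

F(38) = 39088169


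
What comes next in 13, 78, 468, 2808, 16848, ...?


Pattern: geometric (r=6)
Terms: 13, 78, 468, 2808, 16848
Next term = 101088

Next term = 101088


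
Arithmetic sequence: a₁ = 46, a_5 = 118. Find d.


d = (aₙ - a₁)/(n-1)
= (118 - 46)/(5-1)
= 72/4 = 18

d = 18


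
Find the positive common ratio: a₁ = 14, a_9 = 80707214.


r^(n-1) = aₙ/a₁
r^8 = 80707214/14 = 5764801
r = 5764801^(1/8)
= ±7; taking r > 0 gives r = 7

r = 7


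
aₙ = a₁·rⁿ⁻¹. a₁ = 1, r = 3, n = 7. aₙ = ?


aₙ = a₁·r^(n-1)
= 1×3^6
= 1×729
= 729

a_7 = 729


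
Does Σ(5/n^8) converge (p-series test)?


p-series test: Σ c/n^p converges if p > 1, diverges if p ≤ 1 (constant c > 0 doesn't affect convergence).
p = 8
8 > 1 → CONVERGES

Converges (p = 8 > 1)


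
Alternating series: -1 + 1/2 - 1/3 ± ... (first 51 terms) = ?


S = -1 + 1/2 - 1/3 + 1/4 - 1/5 + 1/6 - 1/7 + 1/8 ± ...
= -0.7029
(Full series converges to -ln(2) ≈ -0.6931)

S_51 = -0.7029


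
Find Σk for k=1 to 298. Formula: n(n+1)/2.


n(n+1)/2 = 298×299/2 = 89102/2 = 44551

Σk = 44551


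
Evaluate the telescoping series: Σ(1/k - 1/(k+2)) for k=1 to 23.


Telescoping with gap 2: two head and two tail terms survive.
= (1 + 1/2) - (1/24 + 1/25)
= 3/2 - 1/24 - 1/25 = 851/600

Sum = 851/600


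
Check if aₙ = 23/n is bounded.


a₁ = 23, a₂ = 23/2, a₃ = 23/3, ...
0 < aₙ ≤ 23 for all n ≥ 1
Lower bound: 0, Upper bound: 23
The sequence IS bounded

Bounded (0 < aₙ ≤ 23)


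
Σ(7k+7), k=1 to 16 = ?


Σ(7k+7) = 7·Σk + 7·n
= 7·136 + 7·16
= 952 + 112 = 1064

Σ = 1064


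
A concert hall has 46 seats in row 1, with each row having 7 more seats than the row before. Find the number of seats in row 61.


aₙ = a₁ + (n-1)d
= 46 + (61-1)×7
= 46 + 420
= 466

a_61 = 466


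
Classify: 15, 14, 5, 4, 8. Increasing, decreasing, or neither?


Differences: -1, -9, -1, 4
Difference at position 4 is +4 (> 0) but position 1 is -1 (< 0) — sequence both rises and falls
→ NOT monotonic

Not monotonic


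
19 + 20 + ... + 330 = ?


Σₖ₌19^330 k = Σₖ₌₁^330 k − Σₖ₌₁^18 k
= 330·331/2 − 18·19/2
= 54615 − 171 = 54444

Σk = 54444


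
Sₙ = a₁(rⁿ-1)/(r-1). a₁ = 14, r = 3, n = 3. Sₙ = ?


Sₙ = 14×(3^3 - 1)/(3 - 1)
= 14×(27 - 1)/2
= 14×26/2
= 182

S_3 = 182


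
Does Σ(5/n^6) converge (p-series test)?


p-series test: Σ c/n^p converges if p > 1, diverges if p ≤ 1 (constant c > 0 doesn't affect convergence).
p = 6
6 > 1 → CONVERGES

Converges (p = 6 > 1)


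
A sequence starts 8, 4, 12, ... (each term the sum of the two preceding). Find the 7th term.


Computing iteratively: 8, 4, 12, 16, 28, 44, 72
a_7 = 72

a_7 = 72


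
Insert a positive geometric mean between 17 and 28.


GM = √(17×28) = √476 = 21.8174

GM = 21.8174


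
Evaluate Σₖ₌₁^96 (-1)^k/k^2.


S = -1 + 1/4 - 1/9 + 1/16 - 1/25 + 1/36 - 1/49 + 1/64 ± ...
= -0.8224
(Full series converges to -π²/12 ≈ -0.8225)

S_96 = -0.8224


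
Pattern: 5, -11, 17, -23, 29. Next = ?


Pattern: alternating sign, magnitude arithmetic (d=6)
Terms: 5, -11, 17, -23, 29
Next term = -35

Next term = -35


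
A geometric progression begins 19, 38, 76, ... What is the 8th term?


aₙ = a₁·r^(n-1)
= 19×2^7
= 19×128
= 2432

a_8 = 2432


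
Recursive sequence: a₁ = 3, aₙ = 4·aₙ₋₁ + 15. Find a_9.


Computing step by step:
a_1 = 3
a_2 = 27
a_3 = 123
a_4 = 507
a_5 = 2043
a_6 = 8187
a_7 = 32763
a_8 = 131067
a_9 = 524283


a_9 = 524283


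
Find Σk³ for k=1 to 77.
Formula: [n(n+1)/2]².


n(n+1)/2 = 77×78/2 = 3003
Σk³ = 3003² = 9018009

Σk³ = 9018009


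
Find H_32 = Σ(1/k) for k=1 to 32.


H_32 = 1/1 + 1/2 + 1/3 + ... + 1/32
= 586061125622639/144403552893600
≈ 4.0585

H_32 = 586061125622639/144403552893600 ≈ 4.0585


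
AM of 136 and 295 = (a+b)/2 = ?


AM = (136 + 295)/2 = 431/2 = 215.5

AM = 215.5


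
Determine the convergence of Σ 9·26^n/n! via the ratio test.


aₙ = 9·26^n/n!
a_{n+1}/aₙ = 26^(n+1)/(n+1)! × n!/26^n  (constant 9 cancels)
= 26/(n+1)
L = lim(n→∞) 26/(n+1) = 0
L < 1 → series CONVERGES

Converges (ratio test: L = 0 < 1)


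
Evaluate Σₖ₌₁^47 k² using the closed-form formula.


n = 47
n(n+1)(2n+1)/6 = 47×48×95/6
= 214320/6 = 35720

Σk² = 35720


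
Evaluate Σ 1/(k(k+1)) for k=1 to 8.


1/(k(k+1)) = 1/k - 1/(k+1) (partial fractions)
Telescoping: Σ = 1 - 1/9 = 8/9

Sum = 8/9


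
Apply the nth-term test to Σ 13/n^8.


lim(n→∞) 13/n^8 = 0
lim aₙ = 0 → nth-term test is INCONCLUSIVE
(Need other tests; this is actually a convergent p-series with p=8 > 1)

Inconclusive (lim aₙ = 0; need another test)


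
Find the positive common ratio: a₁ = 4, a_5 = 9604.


r^(n-1) = aₙ/a₁
r^4 = 9604/4 = 2401
r = 2401^(1/4)
= ±7; taking r > 0 gives r = 7

r = 7


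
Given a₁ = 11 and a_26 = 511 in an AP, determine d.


d = (aₙ - a₁)/(n-1)
= (511 - 11)/(26-1)
= 500/25 = 20

d = 20


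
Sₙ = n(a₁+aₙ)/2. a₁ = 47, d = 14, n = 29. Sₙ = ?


aₙ = 47 + (29-1)×14 = 439
Sₙ = n(a₁+aₙ)/2 = 29×(47+439)/2
= 29×486/2 = 7047

S_29 = 7047


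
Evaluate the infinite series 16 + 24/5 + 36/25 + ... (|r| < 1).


S∞ = a₁/(1-r) = 16/(1 - 3/10)
= 16/(7/10)
= 160/7

S∞ = 160/7


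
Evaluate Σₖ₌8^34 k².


Σₖ₌8^34 k² = Σₖ₌₁^34 k² − Σₖ₌₁^7 k²
= 34·35·69/6 − 7·8·15/6
= 13685 − 140 = 13545

Σk² = 13545


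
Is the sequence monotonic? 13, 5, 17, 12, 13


Differences: -8, 12, -5, 1
Difference at position 2 is +12 (> 0) but position 1 is -8 (< 0) — sequence both rises and falls
→ NOT monotonic

Not monotonic


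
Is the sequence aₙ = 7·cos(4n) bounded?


For all n, -1 ≤ cos(4n) ≤ 1, so -7 ≤ 7·cos(4n) ≤ 7
Lower bound: -7, Upper bound: 7
The sequence IS bounded

Bounded (-7 ≤ aₙ ≤ 7)


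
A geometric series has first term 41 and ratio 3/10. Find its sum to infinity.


S∞ = a₁/(1-r) = 41/(1 - 3/10)
= 41/(7/10)
= 410/7

S∞ = 410/7


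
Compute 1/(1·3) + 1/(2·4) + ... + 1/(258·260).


1/(k(k+2)) = (1/2)·(1/k - 1/(k+2)) (partial fractions)
Telescoping: Σ = (1/2)·(1 + 1/2 - 1/259 - 1/260) = 100491/134680

Sum = 100491/134680


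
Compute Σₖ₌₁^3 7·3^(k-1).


Sₙ = 7×(3^3 - 1)/(3 - 1)
= 7×(27 - 1)/2
= 7×26/2
= 91

S_3 = 91


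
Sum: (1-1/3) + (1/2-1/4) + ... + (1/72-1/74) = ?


Telescoping with gap 2: two head and two tail terms survive.
= (1 + 1/2) - (1/73 + 1/74)
= 3/2 - 1/73 - 1/74 = 3978/2701

Sum = 3978/2701


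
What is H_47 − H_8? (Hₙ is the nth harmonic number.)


Σₖ₌9^47 1/k = 1/9 + 1/10 + 1/11 + ... + 1/47
= 761526744551583731543/442720643463713815200
≈ 1.7201

Sum = 761526744551583731543/442720643463713815200 ≈ 1.7201


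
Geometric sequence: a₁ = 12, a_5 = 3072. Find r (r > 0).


r^(n-1) = aₙ/a₁
r^4 = 3072/12 = 256
r = 256^(1/4)
= ±4; taking r > 0 gives r = 4

r = 4


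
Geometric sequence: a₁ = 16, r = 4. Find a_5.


aₙ = a₁·r^(n-1)
= 16×4^4
= 16×256
= 4096

a_5 = 4096


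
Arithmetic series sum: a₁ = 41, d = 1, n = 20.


aₙ = 41 + (20-1)×1 = 60
Sₙ = n(a₁+aₙ)/2 = 20×(41+60)/2
= 20×101/2 = 1010

S_20 = 1010


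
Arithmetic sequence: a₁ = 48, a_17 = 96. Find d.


d = (aₙ - a₁)/(n-1)
= (96 - 48)/(17-1)
= 48/16 = 3

d = 3


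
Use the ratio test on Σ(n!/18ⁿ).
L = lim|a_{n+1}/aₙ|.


aₙ = n!/18^n
a_{n+1}/aₙ = (n+1)!/18^(n+1) × 18^n/n!
= (n+1)/18
L = lim(n→∞) (n+1)/18 = ∞
L > 1 → series DIVERGES

Diverges (ratio test: L = ∞ > 1)


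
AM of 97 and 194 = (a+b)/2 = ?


AM = (97 + 194)/2 = 291/2 = 145.5

AM = 145.5


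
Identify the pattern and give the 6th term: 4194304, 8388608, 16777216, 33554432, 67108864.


Pattern: powers of 2: 2ⁿ
Terms: 4194304, 8388608, 16777216, 33554432, 67108864
Next term = 134217728

Next term = 134217728


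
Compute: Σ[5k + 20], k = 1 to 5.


Σ(5k+20) = 5·Σk + 20·n
= 5·15 + 20·5
= 75 + 100 = 175

Σ = 175


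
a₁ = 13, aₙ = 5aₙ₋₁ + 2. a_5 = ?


Computing step by step:
a_1 = 13
a_2 = 67
a_3 = 337
a_4 = 1687
a_5 = 8437


a_5 = 8437


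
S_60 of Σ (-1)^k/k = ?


S = -1 + 1/2 - 1/3 + 1/4 - 1/5 + 1/6 - 1/7 + 1/8 ± ...
= -0.6849
(Full series converges to -ln(2) ≈ -0.6931)

S_60 = -0.6849


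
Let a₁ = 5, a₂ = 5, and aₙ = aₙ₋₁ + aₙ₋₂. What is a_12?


Computing iteratively: 5, 5, 10, 15, 25, 40, 65, 105, 170, 275, 445, 720
a_12 = 720

a_12 = 720


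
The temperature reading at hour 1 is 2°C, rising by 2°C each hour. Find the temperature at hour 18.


aₙ = a₁ + (n-1)d
= 2 + (18-1)×2
= 2 + 34
= 36

a_18 = 36


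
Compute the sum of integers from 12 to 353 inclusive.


Σₖ₌12^353 k = Σₖ₌₁^353 k − Σₖ₌₁^11 k
= 353·354/2 − 11·12/2
= 62481 − 66 = 62415

Σk = 62415


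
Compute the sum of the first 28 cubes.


n(n+1)/2 = 28×29/2 = 406
Σk³ = 406² = 164836

Σk³ = 164836


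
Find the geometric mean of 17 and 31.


GM = √(17×31) = √527 = 22.9565

GM = 22.9565


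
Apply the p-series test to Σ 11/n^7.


p-series test: Σ c/n^p converges if p > 1, diverges if p ≤ 1 (constant c > 0 doesn't affect convergence).
p = 7
7 > 1 → CONVERGES

Converges (p = 7 > 1)


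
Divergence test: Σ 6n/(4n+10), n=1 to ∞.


lim(n→∞) 6n/(4n+10) = 6/4 = 3/2  (divide numerator and denominator by n)
lim aₙ = 3/2 ≠ 0 → series DIVERGES

Diverges (lim aₙ = 3/2 ≠ 0)


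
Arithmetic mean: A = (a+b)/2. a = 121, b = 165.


AM = (121 + 165)/2 = 286/2 = 143

AM = 143


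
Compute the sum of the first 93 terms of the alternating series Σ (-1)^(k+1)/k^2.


S = 1 - 1/4 + 1/9 - 1/16 + 1/25 - 1/36 + 1/49 - 1/64 ± ...
= 0.8225
(Full series converges to +π²/12 ≈ +0.8225)

S_93 = 0.8225


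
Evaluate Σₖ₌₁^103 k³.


n(n+1)/2 = 103×104/2 = 5356
Σk³ = 5356² = 28686736

Σk³ = 28686736


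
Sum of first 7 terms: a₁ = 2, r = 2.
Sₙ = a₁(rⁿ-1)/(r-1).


Sₙ = 2×(2^7 - 1)/(2 - 1)
= 2×(128 - 1)/1
= 2×127/1
= 254

S_7 = 254


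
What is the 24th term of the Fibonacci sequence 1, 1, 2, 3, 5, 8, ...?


Fibonacci sequence: 1, 1, 2, 3, 5, 8, 13, 21, 34, 55, 89, ...
F(24) = 46368

F(24) = 46368


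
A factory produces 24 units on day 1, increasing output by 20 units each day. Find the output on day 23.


aₙ = a₁ + (n-1)d
= 24 + (23-1)×20
= 24 + 440
= 464

a_23 = 464


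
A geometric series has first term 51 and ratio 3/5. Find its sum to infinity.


S∞ = a₁/(1-r) = 51/(1 - 3/5)
= 51/(2/5)
= 255/2

S∞ = 255/2


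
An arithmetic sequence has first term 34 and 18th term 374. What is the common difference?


d = (aₙ - a₁)/(n-1)
= (374 - 34)/(18-1)
= 340/17 = 20

d = 20


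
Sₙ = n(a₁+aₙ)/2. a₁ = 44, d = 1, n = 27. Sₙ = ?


aₙ = 44 + (27-1)×1 = 70
Sₙ = n(a₁+aₙ)/2 = 27×(44+70)/2
= 27×114/2 = 1539

S_27 = 1539


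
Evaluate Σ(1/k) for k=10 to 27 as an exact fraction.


Σₖ₌10^27 1/k = 1/10 + 1/11 + 1/12 + ... + 1/27
= 85332099113/80313433200
≈ 1.0625

Sum = 85332099113/80313433200 ≈ 1.0625


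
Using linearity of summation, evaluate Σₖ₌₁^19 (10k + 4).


Σ(10k+4) = 10·Σk + 4·n
= 10·190 + 4·19
= 1900 + 76 = 1976

Σ = 1976


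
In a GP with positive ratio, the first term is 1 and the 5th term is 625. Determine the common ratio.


r^(n-1) = aₙ/a₁
r^4 = 625/1 = 625
r = 625^(1/4)
= ±5; taking r > 0 gives r = 5

r = 5


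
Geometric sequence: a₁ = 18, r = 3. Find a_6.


aₙ = a₁·r^(n-1)
= 18×3^5
= 18×243
= 4374

a_6 = 4374


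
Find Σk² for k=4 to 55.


Σₖ₌4^55 k² = Σₖ₌₁^55 k² − Σₖ₌₁^3 k²
= 55·56·111/6 − 3·4·7/6
= 56980 − 14 = 56966

Σk² = 56966


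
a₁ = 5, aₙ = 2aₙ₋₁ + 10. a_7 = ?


Computing step by step:
a_1 = 5
a_2 = 20
a_3 = 50
a_4 = 110
a_5 = 230
a_6 = 470
a_7 = 950


a_7 = 950


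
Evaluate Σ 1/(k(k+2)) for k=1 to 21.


1/(k(k+2)) = (1/2)·(1/k - 1/(k+2)) (partial fractions)
Telescoping: Σ = (1/2)·(1 + 1/2 - 1/22 - 1/23) = 357/506

Sum = 357/506


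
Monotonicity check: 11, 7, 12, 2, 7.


Differences: -4, 5, -10, 5
Difference at position 2 is +5 (> 0) but position 1 is -4 (< 0) — sequence both rises and falls
→ NOT monotonic

Not monotonic


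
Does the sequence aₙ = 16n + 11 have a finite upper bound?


aₙ = 16n + 11 → as n→∞, aₙ→∞
No finite upper bound exists
The sequence is UNBOUNDED

Unbounded (aₙ → ∞ as n → ∞)


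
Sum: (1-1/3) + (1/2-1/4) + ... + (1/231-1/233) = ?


Telescoping with gap 2: two head and two tail terms survive.
= (1 + 1/2) - (1/232 + 1/233)
= 3/2 - 1/232 - 1/233 = 80619/54056

Sum = 80619/54056


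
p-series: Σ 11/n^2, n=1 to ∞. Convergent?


p-series test: Σ c/n^p converges if p > 1, diverges if p ≤ 1 (constant c > 0 doesn't affect convergence).
p = 2
2 > 1 → CONVERGES

Converges (p = 2 > 1)


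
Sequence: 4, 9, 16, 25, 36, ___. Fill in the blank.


Pattern: perfect squares: n²
Terms: 4, 9, 16, 25, 36
Next term = 49

Next term = 49


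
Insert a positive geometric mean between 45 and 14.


GM = √(45×14) = √630 = 25.0998

GM = 25.0998
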